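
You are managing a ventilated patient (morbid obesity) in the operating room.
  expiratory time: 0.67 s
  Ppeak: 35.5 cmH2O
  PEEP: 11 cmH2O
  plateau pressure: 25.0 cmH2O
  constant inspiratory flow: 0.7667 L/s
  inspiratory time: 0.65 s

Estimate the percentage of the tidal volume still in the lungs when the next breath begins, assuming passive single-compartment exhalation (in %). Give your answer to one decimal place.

Vt = flow × Ti = 0.7667 L/s × 0.65 s × 1000 mL/L = 498.36 mL.
R = (PIP − Pplat)/V̇ = (35.5 − 25.0) / 0.7667 = 10.5/0.7667 = 13.695 cmH2O·s/L.
C = Vt/(Pplat − PEEP) = 498.36 / (25.0 − 11) = 498.36/14.0 = 35.597 mL/cmH2O.
τ = R × C = 13.695 × 0.0356 L/cmH2O = 0.4875 s.
Fraction remaining at end-expiration = e^(−Te/τ) = e^(−0.67/0.4875) = 0.253 → 25.3%.

25.3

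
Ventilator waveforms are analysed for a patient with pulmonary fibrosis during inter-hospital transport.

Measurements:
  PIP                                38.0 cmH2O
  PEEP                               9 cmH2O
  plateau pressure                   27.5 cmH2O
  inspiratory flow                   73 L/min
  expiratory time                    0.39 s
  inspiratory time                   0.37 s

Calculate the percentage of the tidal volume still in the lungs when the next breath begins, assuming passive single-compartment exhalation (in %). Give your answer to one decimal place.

15.6

Flow: 73 L/min ÷ 60 = 1.2167 L/s.
Vt = flow × Ti = 1.2167 L/s × 0.37 s × 1000 mL/L = 450.18 mL.
R = (PIP − Pplat)/V̇ = (38.0 − 27.5) / 1.2167 = 10.5/1.2167 = 8.63 cmH2O·s/L.
C = Vt/(Pplat − PEEP) = 450.18 / (27.5 − 9) = 450.18/18.5 = 24.334 mL/cmH2O.
τ = R × C = 8.63 × 0.02433 L/cmH2O = 0.21 s.
Fraction remaining at end-expiration = e^(−Te/τ) = e^(−0.39/0.21) = 0.1561 → 15.61%.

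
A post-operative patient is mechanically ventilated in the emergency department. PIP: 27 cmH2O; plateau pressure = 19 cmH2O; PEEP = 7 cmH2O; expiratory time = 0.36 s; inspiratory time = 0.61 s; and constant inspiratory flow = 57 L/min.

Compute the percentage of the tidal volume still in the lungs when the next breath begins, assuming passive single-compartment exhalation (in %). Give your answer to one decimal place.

Flow: 57 L/min ÷ 60 = 0.95 L/s.
Vt = flow × Ti = 0.95 L/s × 0.61 s × 1000 mL/L = 579.5 mL.
R = (PIP − Pplat)/V̇ = (27 − 19) / 0.95 = 8.0/0.95 = 8.421 cmH2O·s/L.
C = Vt/(Pplat − PEEP) = 579.5 / (19 − 7) = 579.5/12.0 = 48.292 mL/cmH2O.
τ = R × C = 8.421 × 0.04829 L/cmH2O = 0.4067 s.
Fraction remaining at end-expiration = e^(−Te/τ) = e^(−0.36/0.4067) = 0.4126 → 41.26%.

41.3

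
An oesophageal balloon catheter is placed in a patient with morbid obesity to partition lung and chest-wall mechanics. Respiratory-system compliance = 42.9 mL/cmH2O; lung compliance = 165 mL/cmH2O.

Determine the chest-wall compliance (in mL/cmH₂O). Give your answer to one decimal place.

58.0

1/Ccw = 1/Crs − 1/CL.
1/Ccw = 1/42.9 − 1/165 = 0.01725.
Ccw = 57.971 mL/cmH2O.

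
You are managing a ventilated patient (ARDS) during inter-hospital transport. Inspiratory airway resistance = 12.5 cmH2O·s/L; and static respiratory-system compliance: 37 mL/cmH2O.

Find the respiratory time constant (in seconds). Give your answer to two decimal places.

0.46

τ = R × C = 12.5 × 37 mL/cmH2O = 12.5 × 0.037 L/cmH2O = 0.4625 s.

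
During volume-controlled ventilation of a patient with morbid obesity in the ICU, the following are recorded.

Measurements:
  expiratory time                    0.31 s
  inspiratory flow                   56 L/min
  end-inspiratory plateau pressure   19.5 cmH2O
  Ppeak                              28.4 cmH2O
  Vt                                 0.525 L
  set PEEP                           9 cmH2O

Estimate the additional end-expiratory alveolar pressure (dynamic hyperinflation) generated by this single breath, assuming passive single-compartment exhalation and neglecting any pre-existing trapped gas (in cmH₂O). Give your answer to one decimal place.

Flow: 56 L/min ÷ 60 = 0.9333 L/s.
R = (PIP − Pplat)/V̇ = (28.4 − 19.5) / 0.9333 = 8.9/0.9333 = 9.536 cmH2O·s/L.
C = Vt/(Pplat − PEEP) = 525.0 / (19.5 − 9) = 525.0/10.5 = 50.0 mL/cmH2O.
τ = R × C = 9.536 × 0.05 L/cmH2O = 0.4768 s.
Fraction remaining = e^(−Te/τ) = e^(−0.31/0.4768) = 0.522; trapped volume = 525.0 × 0.522 = 274.05 mL.
Additional alveolar pressure from trapping ≈ V_trapped / C = 274.05 / 50.0 = 5.481 cmH2O.

5.5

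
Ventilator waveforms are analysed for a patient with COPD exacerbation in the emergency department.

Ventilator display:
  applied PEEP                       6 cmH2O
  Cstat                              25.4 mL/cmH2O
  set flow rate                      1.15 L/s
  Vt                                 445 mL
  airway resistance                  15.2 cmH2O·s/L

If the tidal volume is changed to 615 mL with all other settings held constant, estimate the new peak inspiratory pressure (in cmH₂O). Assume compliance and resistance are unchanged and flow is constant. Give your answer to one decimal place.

47.7

PIP = Vt/C + R·V̇ + PEEP (constant-flow equation of motion).
Only the elastic term changes: ΔPIP = ΔVt / C = (615 − 445) / 25.4 = 6.693 cmH2O.
Original PIP = 445/25.4 + 15.2×1.15 + 6 = 41.0 cmH2O; new PIP = 41.0 + (6.693) = 47.693 cmH2O.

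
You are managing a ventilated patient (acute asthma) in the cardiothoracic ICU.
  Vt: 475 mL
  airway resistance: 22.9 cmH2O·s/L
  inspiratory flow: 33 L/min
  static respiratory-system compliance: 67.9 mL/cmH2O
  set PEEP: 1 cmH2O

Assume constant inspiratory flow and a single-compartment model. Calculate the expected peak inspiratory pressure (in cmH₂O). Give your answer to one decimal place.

Flow: 33 L/min ÷ 60 = 0.55 L/s.
Equation of motion (constant flow): PIP = Vt/C + R·V̇ + PEEP.
PIP = 475/67.9 + 22.9×0.55 + 1 = 6.996 + 12.595 + 1 = 20.591 cmH2O.

20.6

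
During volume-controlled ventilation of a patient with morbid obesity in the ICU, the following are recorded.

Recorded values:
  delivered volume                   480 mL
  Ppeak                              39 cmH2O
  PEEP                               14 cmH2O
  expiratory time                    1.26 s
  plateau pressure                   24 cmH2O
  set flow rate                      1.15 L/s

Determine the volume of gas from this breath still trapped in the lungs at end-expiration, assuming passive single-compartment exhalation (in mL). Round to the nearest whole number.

R = (PIP − Pplat)/V̇ = (39 − 24) / 1.15 = 15.0/1.15 = 13.043 cmH2O·s/L.
C = Vt/(Pplat − PEEP) = 480.0 / (24 − 14) = 480.0/10.0 = 48.0 mL/cmH2O.
τ = R × C = 13.043 × 0.048 L/cmH2O = 0.6261 s.
Fraction remaining = e^(−Te/τ) = e^(−1.26/0.6261) = 0.1337.
Trapped volume = 480.0 × 0.1337 = 64.176 mL.

64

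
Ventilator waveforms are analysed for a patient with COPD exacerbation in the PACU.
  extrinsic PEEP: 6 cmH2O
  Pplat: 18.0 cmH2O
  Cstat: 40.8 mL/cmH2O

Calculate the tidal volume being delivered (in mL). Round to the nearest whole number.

Vt = Cstat × (Pplat − PEEP) = 40.8 × (18.0 − 6) = 40.8 × 12.0 = 489.6 mL.

490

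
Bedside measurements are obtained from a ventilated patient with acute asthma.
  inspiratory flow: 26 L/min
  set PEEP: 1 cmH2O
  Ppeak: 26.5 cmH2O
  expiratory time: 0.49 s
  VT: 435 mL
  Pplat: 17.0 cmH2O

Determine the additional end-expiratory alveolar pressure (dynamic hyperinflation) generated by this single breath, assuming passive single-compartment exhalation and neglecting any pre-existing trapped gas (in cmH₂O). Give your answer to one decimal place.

Flow: 26 L/min ÷ 60 = 0.4333 L/s.
R = (PIP − Pplat)/V̇ = (26.5 − 17.0) / 0.4333 = 9.5/0.4333 = 21.925 cmH2O·s/L.
C = Vt/(Pplat − PEEP) = 435.0 / (17.0 − 1) = 435.0/16.0 = 27.188 mL/cmH2O.
τ = R × C = 21.925 × 0.02719 L/cmH2O = 0.5961 s.
Fraction remaining = e^(−Te/τ) = e^(−0.49/0.5961) = 0.4395; trapped volume = 435.0 × 0.4395 = 191.18 mL.
Additional alveolar pressure from trapping ≈ V_trapped / C = 191.18 / 27.188 = 7.032 cmH2O.

7.0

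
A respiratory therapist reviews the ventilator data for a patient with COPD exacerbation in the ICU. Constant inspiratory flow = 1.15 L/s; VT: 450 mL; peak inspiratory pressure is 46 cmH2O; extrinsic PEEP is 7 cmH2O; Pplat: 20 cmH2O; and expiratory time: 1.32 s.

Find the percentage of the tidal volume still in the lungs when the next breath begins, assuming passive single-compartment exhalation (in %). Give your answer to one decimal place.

R = (PIP − Pplat)/V̇ = (46 − 20) / 1.15 = 26.0/1.15 = 22.609 cmH2O·s/L.
C = Vt/(Pplat − PEEP) = 450.0 / (20 − 7) = 450.0/13.0 = 34.615 mL/cmH2O.
τ = R × C = 22.609 × 0.03462 L/cmH2O = 0.7827 s.
Fraction remaining at end-expiration = e^(−Te/τ) = e^(−1.32/0.7827) = 0.1852 → 18.52%.

18.5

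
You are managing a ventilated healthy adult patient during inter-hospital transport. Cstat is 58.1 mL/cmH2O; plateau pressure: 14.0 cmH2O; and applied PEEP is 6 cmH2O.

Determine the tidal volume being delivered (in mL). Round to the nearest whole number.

Vt = Cstat × (Pplat − PEEP) = 58.1 × (14.0 − 6) = 58.1 × 8.0 = 464.8 mL.

465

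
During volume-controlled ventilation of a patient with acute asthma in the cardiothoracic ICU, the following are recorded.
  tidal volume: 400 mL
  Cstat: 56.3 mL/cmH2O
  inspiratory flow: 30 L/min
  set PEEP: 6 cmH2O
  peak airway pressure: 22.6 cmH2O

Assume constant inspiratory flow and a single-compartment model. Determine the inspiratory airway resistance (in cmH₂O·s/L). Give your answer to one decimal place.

19.0

Flow: 30 L/min ÷ 60 = 0.5 L/s.
Equation of motion (constant flow): PIP = Vt/C + R·V̇ + PEEP.
R·V̇ = PIP − Vt/C − PEEP = 22.6 − 400/56.3 − 6 = 22.6 − 7.105 − 6 = 9.495 cmH2O.
R = 9.495 / 0.5 = 18.99 cmH2O·s/L.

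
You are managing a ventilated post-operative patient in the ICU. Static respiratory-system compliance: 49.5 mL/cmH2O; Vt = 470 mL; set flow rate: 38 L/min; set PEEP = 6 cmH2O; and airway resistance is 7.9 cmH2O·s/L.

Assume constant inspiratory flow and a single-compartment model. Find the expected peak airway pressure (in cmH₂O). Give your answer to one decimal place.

20.5

Flow: 38 L/min ÷ 60 = 0.6333 L/s.
Equation of motion (constant flow): PIP = Vt/C + R·V̇ + PEEP.
PIP = 470/49.5 + 7.9×0.6333 + 6 = 9.495 + 5.003 + 6 = 20.498 cmH2O.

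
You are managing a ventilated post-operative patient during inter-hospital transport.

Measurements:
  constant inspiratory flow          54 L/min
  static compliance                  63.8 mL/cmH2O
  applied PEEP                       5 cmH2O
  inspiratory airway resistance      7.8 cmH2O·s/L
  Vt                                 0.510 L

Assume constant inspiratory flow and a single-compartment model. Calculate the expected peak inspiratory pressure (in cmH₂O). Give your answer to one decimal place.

Flow: 54 L/min ÷ 60 = 0.9 L/s.
Equation of motion (constant flow): PIP = Vt/C + R·V̇ + PEEP.
PIP = 510/63.8 + 7.8×0.9 + 5 = 7.994 + 7.02 + 5 = 20.014 cmH2O.

20.0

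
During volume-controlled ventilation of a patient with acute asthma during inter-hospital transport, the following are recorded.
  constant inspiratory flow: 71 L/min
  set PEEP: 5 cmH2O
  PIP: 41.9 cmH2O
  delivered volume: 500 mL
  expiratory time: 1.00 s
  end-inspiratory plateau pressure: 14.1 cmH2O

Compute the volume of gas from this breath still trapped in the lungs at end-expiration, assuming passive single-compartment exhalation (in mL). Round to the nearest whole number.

Flow: 71 L/min ÷ 60 = 1.1833 L/s.
R = (PIP − Pplat)/V̇ = (41.9 − 14.1) / 1.1833 = 27.8/1.1833 = 23.494 cmH2O·s/L.
C = Vt/(Pplat − PEEP) = 500.0 / (14.1 − 5) = 500.0/9.1 = 54.945 mL/cmH2O.
τ = R × C = 23.494 × 0.05495 L/cmH2O = 1.291 s.
Fraction remaining = e^(−Te/τ) = e^(−1.00/1.291) = 0.4609.
Trapped volume = 500.0 × 0.4609 = 230.45 mL.

230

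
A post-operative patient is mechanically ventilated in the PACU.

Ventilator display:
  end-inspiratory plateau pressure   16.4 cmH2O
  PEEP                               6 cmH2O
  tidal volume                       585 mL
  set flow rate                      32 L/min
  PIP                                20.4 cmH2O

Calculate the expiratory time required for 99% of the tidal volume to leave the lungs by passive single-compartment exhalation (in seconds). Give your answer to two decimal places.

1.94

Flow: 32 L/min ÷ 60 = 0.5333 L/s.
R = (PIP − Pplat)/V̇ = (20.4 − 16.4) / 0.5333 = 4.0/0.5333 = 7.5 cmH2O·s/L.
C = Vt/(Pplat − PEEP) = 585.0 / (16.4 − 6) = 585.0/10.4 = 56.25 mL/cmH2O.
τ = R × C = 7.5 × 0.05625 L/cmH2O = 0.4219 s.
t = −τ·ln(1 − 0.99) = −0.4219·ln(0.01) = 1.943 s.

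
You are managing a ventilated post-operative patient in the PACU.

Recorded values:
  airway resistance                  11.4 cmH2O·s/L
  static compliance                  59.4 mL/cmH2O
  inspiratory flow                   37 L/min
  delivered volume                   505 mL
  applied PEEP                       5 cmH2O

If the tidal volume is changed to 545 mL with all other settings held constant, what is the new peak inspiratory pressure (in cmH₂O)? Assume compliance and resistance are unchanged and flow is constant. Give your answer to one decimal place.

21.2

Flow: 37 L/min ÷ 60 = 0.6167 L/s.
PIP = Vt/C + R·V̇ + PEEP (constant-flow equation of motion).
Only the elastic term changes: ΔPIP = ΔVt / C = (545 − 505) / 59.4 = 0.6734 cmH2O.
Original PIP = 505/59.4 + 11.4×0.6167 + 5 = 20.532 cmH2O; new PIP = 20.532 + (0.6734) = 21.205 cmH2O.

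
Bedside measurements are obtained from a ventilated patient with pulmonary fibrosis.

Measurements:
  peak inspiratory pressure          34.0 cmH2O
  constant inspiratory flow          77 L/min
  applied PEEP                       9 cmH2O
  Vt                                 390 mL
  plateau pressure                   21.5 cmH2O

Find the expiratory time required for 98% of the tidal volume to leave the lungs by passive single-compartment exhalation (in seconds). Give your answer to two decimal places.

1.19

Flow: 77 L/min ÷ 60 = 1.2833 L/s.
R = (PIP − Pplat)/V̇ = (34.0 − 21.5) / 1.2833 = 12.5/1.2833 = 9.741 cmH2O·s/L.
C = Vt/(Pplat − PEEP) = 390.0 / (21.5 − 9) = 390.0/12.5 = 31.2 mL/cmH2O.
τ = R × C = 9.741 × 0.0312 L/cmH2O = 0.3039 s.
t = −τ·ln(1 − 0.98) = −0.3039·ln(0.02) = 1.189 s.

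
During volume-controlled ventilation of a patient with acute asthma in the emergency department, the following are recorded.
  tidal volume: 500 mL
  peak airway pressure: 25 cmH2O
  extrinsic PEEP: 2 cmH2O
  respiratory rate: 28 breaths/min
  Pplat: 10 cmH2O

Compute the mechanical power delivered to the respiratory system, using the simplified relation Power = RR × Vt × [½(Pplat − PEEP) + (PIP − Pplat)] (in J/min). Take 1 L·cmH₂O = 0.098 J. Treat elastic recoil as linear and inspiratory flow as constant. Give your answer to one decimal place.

26.1

Per-breath work = Vt × [½(Pplat−PEEP) + (PIP−Pplat)] = 0.500 × [0.5×8.0 + 15.0] = 0.500 × 19.0 = 9.5 L·cmH2O.
Power = 28 × 9.5 = 266.0 L·cmH2O/min.
× 0.098 J/(L·cmH2O) → 26.068 J/min.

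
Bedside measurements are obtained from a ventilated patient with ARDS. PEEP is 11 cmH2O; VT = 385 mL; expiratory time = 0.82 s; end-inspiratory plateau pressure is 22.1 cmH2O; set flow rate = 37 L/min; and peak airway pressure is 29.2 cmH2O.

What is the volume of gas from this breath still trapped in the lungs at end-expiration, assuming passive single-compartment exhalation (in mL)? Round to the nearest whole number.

Flow: 37 L/min ÷ 60 = 0.6167 L/s.
R = (PIP − Pplat)/V̇ = (29.2 − 22.1) / 0.6167 = 7.1/0.6167 = 11.513 cmH2O·s/L.
C = Vt/(Pplat − PEEP) = 385.0 / (22.1 − 11) = 385.0/11.1 = 34.685 mL/cmH2O.
τ = R × C = 11.513 × 0.03469 L/cmH2O = 0.3994 s.
Fraction remaining = e^(−Te/τ) = e^(−0.82/0.3994) = 0.1283.
Trapped volume = 385.0 × 0.1283 = 49.396 mL.

49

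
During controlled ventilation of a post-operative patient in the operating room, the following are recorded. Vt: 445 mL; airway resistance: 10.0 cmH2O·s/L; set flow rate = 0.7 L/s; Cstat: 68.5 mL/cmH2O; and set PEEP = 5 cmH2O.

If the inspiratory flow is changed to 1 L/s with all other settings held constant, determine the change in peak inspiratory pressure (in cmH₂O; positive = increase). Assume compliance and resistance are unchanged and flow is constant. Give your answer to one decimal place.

3.0

PIP = Vt/C + R·V̇ + PEEP (constant-flow equation of motion).
Only the resistive term changes: ΔPIP = R × ΔV̇ = 10.0 × (1 − 0.7) = 10.0 × 0.3 = 3.0 cmH2O.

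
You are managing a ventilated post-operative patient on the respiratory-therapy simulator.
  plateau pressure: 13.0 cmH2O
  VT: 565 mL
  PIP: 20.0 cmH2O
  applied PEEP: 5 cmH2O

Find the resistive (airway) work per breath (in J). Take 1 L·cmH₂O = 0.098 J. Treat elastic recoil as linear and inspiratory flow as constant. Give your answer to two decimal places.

0.39

With constant inspiratory flow the resistive pressure is constant at PIP − Pplat = 20.0 − 13.0 = 7.0 cmH2O, so resistive work = 7.0 × 0.565 = 3.955 L·cmH2O.
× 0.098 J/(L·cmH2O) → 0.3876 J.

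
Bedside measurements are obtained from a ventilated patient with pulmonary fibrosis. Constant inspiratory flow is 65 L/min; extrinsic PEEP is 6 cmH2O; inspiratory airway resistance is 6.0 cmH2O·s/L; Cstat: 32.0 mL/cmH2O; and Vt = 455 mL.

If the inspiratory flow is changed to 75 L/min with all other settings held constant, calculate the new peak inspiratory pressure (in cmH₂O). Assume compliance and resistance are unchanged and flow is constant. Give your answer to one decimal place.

27.7

Flow: 65 L/min ÷ 60 = 1.0833 L/s.
New flow: 75 L/min ÷ 60 = 1.25 L/s.
PIP = Vt/C + R·V̇ + PEEP (constant-flow equation of motion).
Only the resistive term changes: ΔPIP = R × ΔV̇ = 6.0 × (1.25 − 1.0833) = 6.0 × 0.1667 = 1.0 cmH2O.
Original PIP = 455/32.0 + 6.0×1.0833 + 6 = 26.719 cmH2O; new PIP = 26.719 + (1.0) = 27.719 cmH2O.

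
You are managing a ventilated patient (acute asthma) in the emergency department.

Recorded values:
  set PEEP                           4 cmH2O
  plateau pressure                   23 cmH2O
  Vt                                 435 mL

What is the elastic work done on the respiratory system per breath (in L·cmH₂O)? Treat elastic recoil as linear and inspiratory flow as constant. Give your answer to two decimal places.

Elastic work ≈ ½ × (Pplat − PEEP) × Vt = 0.5 × (23 − 4) × 0.435 L = 0.5 × 19.0 × 0.435 = 4.133 L·cmH2O.

4.13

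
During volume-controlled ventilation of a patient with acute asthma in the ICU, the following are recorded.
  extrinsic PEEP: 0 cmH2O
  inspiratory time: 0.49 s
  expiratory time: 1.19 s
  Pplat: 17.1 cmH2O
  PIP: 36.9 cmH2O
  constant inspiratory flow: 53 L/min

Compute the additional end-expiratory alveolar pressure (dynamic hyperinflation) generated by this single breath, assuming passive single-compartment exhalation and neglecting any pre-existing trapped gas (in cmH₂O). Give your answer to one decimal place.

Flow: 53 L/min ÷ 60 = 0.8833 L/s.
Vt = flow × Ti = 0.8833 L/s × 0.49 s × 1000 mL/L = 432.82 mL.
R = (PIP − Pplat)/V̇ = (36.9 − 17.1) / 0.8833 = 19.8/0.8833 = 22.416 cmH2O·s/L.
C = Vt/(Pplat − PEEP) = 432.82 / (17.1 − 0) = 432.82/17.1 = 25.311 mL/cmH2O.
τ = R × C = 22.416 × 0.02531 L/cmH2O = 0.5673 s.
Fraction remaining = e^(−Te/τ) = e^(−1.19/0.5673) = 0.1227; trapped volume = 432.82 × 0.1227 = 53.107 mL.
Additional alveolar pressure from trapping ≈ V_trapped / C = 53.107 / 25.311 = 2.098 cmH2O.

2.1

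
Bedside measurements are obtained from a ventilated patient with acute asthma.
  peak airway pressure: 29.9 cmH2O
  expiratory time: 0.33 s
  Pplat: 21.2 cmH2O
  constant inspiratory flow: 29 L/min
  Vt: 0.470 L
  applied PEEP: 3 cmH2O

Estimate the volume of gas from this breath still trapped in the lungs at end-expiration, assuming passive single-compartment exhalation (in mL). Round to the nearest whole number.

231

Flow: 29 L/min ÷ 60 = 0.4833 L/s.
R = (PIP − Pplat)/V̇ = (29.9 − 21.2) / 0.4833 = 8.7/0.4833 = 18.001 cmH2O·s/L.
C = Vt/(Pplat − PEEP) = 470.0 / (21.2 − 3) = 470.0/18.2 = 25.824 mL/cmH2O.
τ = R × C = 18.001 × 0.02582 L/cmH2O = 0.4648 s.
Fraction remaining = e^(−Te/τ) = e^(−0.33/0.4648) = 0.4917.
Trapped volume = 470.0 × 0.4917 = 231.1 mL.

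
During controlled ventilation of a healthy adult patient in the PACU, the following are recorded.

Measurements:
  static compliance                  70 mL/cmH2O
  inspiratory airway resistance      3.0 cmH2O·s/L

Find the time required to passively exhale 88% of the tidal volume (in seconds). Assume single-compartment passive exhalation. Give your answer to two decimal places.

0.45

τ = R × C = 3.0 × 70 mL/cmH2O = 3.0 × 0.070 L/cmH2O = 0.21 s.
Exhaled fraction f = 1 − e^(−t/τ) → t = −τ·ln(1 − f) = −0.21·ln(0.12) = 0.4453 s.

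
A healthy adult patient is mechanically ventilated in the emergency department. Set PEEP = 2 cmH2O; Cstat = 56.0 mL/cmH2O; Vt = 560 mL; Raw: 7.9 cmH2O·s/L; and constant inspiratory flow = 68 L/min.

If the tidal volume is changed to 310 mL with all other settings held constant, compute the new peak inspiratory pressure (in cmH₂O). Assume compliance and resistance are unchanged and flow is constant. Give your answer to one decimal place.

Flow: 68 L/min ÷ 60 = 1.1333 L/s.
PIP = Vt/C + R·V̇ + PEEP (constant-flow equation of motion).
Only the elastic term changes: ΔPIP = ΔVt / C = (310 − 560) / 56.0 = -4.464 cmH2O.
Original PIP = 560/56.0 + 7.9×1.1333 + 2 = 20.953 cmH2O; new PIP = 20.953 + (-4.464) = 16.489 cmH2O.

16.5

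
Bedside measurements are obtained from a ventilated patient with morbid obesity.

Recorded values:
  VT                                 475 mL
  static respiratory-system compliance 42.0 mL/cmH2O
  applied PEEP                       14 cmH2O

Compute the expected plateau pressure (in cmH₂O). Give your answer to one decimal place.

Pplat = PEEP + Vt / Cstat = 14 + 475 / 42.0 = 14 + 11.31 = 25.31 cmH2O.

25.3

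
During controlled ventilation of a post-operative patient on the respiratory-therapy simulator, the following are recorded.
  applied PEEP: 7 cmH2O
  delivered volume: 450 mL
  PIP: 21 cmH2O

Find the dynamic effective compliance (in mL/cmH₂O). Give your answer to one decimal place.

32.1

Dynamic compliance = Vt / (PIP − PEEP) = 450 / (21 − 7) = 450 / 14.0 = 32.143 mL/cmH2O.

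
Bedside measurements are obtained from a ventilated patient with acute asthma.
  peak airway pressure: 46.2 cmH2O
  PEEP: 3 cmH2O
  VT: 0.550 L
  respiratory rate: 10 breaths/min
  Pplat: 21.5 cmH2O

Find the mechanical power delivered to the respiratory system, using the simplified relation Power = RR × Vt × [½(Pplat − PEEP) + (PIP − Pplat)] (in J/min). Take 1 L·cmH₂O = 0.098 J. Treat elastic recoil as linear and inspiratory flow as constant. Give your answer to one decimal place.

Per-breath work = Vt × [½(Pplat−PEEP) + (PIP−Pplat)] = 0.550 × [0.5×18.5 + 24.7] = 0.550 × 33.95 = 18.673 L·cmH2O.
Power = 10 × 18.673 = 186.73 L·cmH2O/min.
× 0.098 J/(L·cmH2O) → 18.3 J/min.

18.3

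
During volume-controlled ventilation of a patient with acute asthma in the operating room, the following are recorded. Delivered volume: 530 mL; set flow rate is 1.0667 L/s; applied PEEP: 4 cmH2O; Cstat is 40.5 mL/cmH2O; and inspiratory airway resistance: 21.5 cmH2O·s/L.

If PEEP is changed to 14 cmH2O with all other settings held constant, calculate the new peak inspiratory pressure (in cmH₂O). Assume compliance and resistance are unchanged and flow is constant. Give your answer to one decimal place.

50.0

PIP = Vt/C + R·V̇ + PEEP (constant-flow equation of motion).
Only the baseline term changes: ΔPIP = ΔPEEP = 14 − 4 = 10.0 cmH2O.
Original PIP = 530/40.5 + 21.5×1.0667 + 4 = 40.02 cmH2O; new PIP = 40.02 + (10.0) = 50.02 cmH2O.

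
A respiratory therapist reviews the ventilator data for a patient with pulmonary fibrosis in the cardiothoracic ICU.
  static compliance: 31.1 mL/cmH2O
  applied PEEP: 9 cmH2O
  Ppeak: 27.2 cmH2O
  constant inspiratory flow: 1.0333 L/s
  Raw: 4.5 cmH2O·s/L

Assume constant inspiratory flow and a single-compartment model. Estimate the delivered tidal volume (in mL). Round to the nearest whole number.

Equation of motion (constant flow): PIP = Vt/C + R·V̇ + PEEP.
Vt/C = PIP − R·V̇ − PEEP = 27.2 − 4.65 − 9 = 13.55 cmH2O.
Vt = C × 13.55 = 31.1 × 13.55 = 421.41 mL.

421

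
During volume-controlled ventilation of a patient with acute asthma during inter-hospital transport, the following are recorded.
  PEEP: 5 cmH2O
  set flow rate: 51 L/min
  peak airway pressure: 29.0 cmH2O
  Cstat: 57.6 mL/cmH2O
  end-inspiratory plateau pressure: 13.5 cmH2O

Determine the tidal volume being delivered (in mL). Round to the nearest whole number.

490

Vt = Cstat × (Pplat − PEEP) = 57.6 × (13.5 − 5) = 57.6 × 8.5 = 489.6 mL.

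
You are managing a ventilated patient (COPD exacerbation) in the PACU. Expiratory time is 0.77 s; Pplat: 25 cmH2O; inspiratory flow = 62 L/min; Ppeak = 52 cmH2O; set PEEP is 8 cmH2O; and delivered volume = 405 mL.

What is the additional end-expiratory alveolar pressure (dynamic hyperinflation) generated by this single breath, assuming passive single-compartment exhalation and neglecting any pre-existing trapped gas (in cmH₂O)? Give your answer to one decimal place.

4.9

Flow: 62 L/min ÷ 60 = 1.0333 L/s.
R = (PIP − Pplat)/V̇ = (52 − 25) / 1.0333 = 27.0/1.0333 = 26.13 cmH2O·s/L.
C = Vt/(Pplat − PEEP) = 405.0 / (25 − 8) = 405.0/17.0 = 23.824 mL/cmH2O.
τ = R × C = 26.13 × 0.02382 L/cmH2O = 0.6224 s.
Fraction remaining = e^(−Te/τ) = e^(−0.77/0.6224) = 0.2902; trapped volume = 405.0 × 0.2902 = 117.53 mL.
Additional alveolar pressure from trapping ≈ V_trapped / C = 117.53 / 23.824 = 4.933 cmH2O.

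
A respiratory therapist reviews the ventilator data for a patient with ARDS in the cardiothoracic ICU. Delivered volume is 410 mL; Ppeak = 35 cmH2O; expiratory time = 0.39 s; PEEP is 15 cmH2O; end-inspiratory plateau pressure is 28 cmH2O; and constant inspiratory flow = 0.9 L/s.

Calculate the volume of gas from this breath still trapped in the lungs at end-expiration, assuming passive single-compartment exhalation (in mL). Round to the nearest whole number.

84

R = (PIP − Pplat)/V̇ = (35 − 28) / 0.9 = 7.0/0.9 = 7.778 cmH2O·s/L.
C = Vt/(Pplat − PEEP) = 410.0 / (28 − 15) = 410.0/13.0 = 31.538 mL/cmH2O.
τ = R × C = 7.778 × 0.03154 L/cmH2O = 0.2453 s.
Fraction remaining = e^(−Te/τ) = e^(−0.39/0.2453) = 0.2039.
Trapped volume = 410.0 × 0.2039 = 83.599 mL.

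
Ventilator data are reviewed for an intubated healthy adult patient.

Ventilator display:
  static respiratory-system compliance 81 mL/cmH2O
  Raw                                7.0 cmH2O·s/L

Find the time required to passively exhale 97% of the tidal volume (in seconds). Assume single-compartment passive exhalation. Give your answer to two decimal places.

τ = R × C = 7.0 × 81 mL/cmH2O = 7.0 × 0.081 L/cmH2O = 0.567 s.
Exhaled fraction f = 1 − e^(−t/τ) → t = −τ·ln(1 − f) = −0.567·ln(0.03) = 1.988 s.

1.99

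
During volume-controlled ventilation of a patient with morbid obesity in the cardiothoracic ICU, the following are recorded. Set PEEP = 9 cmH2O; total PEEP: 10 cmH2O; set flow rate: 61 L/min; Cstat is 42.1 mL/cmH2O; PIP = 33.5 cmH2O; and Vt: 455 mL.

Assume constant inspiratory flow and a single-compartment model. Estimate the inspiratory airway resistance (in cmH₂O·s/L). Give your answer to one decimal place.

12.5

Flow: 61 L/min ÷ 60 = 1.0167 L/s.
Total PEEP = 10 cmH2O (set 9 + intrinsic 1); this is the baseline alveolar pressure.
Equation of motion (constant flow): PIP = Vt/C + R·V̇ + PEEP.
R·V̇ = PIP − Vt/C − PEEP = 33.5 − 455/42.1 − 10 = 33.5 − 10.808 − 10 = 12.692 cmH2O.
R = 12.692 / 1.0167 = 12.484 cmH2O·s/L.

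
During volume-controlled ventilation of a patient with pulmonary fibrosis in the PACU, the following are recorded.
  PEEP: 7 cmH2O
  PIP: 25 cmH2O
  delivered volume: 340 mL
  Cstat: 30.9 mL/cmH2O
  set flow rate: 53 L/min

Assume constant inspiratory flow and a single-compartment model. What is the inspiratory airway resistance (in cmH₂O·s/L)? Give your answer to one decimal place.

Flow: 53 L/min ÷ 60 = 0.8833 L/s.
Equation of motion (constant flow): PIP = Vt/C + R·V̇ + PEEP.
R·V̇ = PIP − Vt/C − PEEP = 25 − 340/30.9 − 7 = 25 − 11.003 − 7 = 6.997 cmH2O.
R = 6.997 / 0.8833 = 7.921 cmH2O·s/L.

7.9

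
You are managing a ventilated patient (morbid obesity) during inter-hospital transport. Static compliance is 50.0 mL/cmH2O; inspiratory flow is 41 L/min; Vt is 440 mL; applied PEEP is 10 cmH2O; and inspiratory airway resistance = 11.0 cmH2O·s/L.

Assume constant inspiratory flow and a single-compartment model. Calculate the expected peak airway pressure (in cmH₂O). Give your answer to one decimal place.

26.3

Flow: 41 L/min ÷ 60 = 0.6833 L/s.
Equation of motion (constant flow): PIP = Vt/C + R·V̇ + PEEP.
PIP = 440/50.0 + 11.0×0.6833 + 10 = 8.8 + 7.516 + 10 = 26.316 cmH2O.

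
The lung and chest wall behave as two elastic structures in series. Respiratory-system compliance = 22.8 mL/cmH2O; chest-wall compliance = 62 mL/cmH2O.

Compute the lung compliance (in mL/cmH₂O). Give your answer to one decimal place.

1/CL = 1/Crs − 1/Ccw.
1/CL = 1/22.8 − 1/62 = 0.02773.
CL = 36.062 mL/cmH2O.

36.1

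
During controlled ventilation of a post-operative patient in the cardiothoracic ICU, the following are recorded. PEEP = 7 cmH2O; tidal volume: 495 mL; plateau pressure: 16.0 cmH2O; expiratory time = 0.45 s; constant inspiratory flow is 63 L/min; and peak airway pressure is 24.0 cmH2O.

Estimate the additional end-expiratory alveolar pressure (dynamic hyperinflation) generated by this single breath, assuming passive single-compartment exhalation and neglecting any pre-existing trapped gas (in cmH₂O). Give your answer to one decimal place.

3.1

Flow: 63 L/min ÷ 60 = 1.05 L/s.
R = (PIP − Pplat)/V̇ = (24.0 − 16.0) / 1.05 = 8.0/1.05 = 7.619 cmH2O·s/L.
C = Vt/(Pplat − PEEP) = 495.0 / (16.0 − 7) = 495.0/9.0 = 55.0 mL/cmH2O.
τ = R × C = 7.619 × 0.055 L/cmH2O = 0.419 s.
Fraction remaining = e^(−Te/τ) = e^(−0.45/0.419) = 0.3416; trapped volume = 495.0 × 0.3416 = 169.09 mL.
Additional alveolar pressure from trapping ≈ V_trapped / C = 169.09 / 55.0 = 3.074 cmH2O.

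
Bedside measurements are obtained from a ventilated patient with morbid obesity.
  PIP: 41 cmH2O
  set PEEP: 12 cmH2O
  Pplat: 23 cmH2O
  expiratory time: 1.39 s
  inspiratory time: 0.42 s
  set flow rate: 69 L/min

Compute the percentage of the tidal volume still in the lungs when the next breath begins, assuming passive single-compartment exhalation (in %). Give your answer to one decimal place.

13.2

Flow: 69 L/min ÷ 60 = 1.15 L/s.
Vt = flow × Ti = 1.15 L/s × 0.42 s × 1000 mL/L = 483.0 mL.
R = (PIP − Pplat)/V̇ = (41 − 23) / 1.15 = 18.0/1.15 = 15.652 cmH2O·s/L.
C = Vt/(Pplat − PEEP) = 483.0 / (23 − 12) = 483.0/11.0 = 43.909 mL/cmH2O.
τ = R × C = 15.652 × 0.04391 L/cmH2O = 0.6873 s.
Fraction remaining at end-expiration = e^(−Te/τ) = e^(−1.39/0.6873) = 0.1323 → 13.23%.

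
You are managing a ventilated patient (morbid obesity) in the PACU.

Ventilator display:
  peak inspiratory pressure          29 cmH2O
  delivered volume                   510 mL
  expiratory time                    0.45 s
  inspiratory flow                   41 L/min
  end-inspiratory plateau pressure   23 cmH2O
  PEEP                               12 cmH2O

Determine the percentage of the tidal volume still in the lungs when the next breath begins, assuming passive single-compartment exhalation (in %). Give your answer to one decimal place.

33.1

Flow: 41 L/min ÷ 60 = 0.6833 L/s.
R = (PIP − Pplat)/V̇ = (29 − 23) / 0.6833 = 6.0/0.6833 = 8.781 cmH2O·s/L.
C = Vt/(Pplat − PEEP) = 510.0 / (23 − 12) = 510.0/11.0 = 46.364 mL/cmH2O.
τ = R × C = 8.781 × 0.04636 L/cmH2O = 0.4071 s.
Fraction remaining at end-expiration = e^(−Te/τ) = e^(−0.45/0.4071) = 0.3311 → 33.11%.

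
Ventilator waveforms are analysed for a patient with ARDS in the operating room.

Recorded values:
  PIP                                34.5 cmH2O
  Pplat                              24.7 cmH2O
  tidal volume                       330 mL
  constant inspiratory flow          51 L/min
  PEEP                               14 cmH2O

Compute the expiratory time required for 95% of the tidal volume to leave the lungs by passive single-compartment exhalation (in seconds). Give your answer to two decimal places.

1.07

Flow: 51 L/min ÷ 60 = 0.85 L/s.
R = (PIP − Pplat)/V̇ = (34.5 − 24.7) / 0.85 = 9.8/0.85 = 11.529 cmH2O·s/L.
C = Vt/(Pplat − PEEP) = 330.0 / (24.7 − 14) = 330.0/10.7 = 30.841 mL/cmH2O.
τ = R × C = 11.529 × 0.03084 L/cmH2O = 0.3556 s.
t = −τ·ln(1 − 0.95) = −0.3556·ln(0.05) = 1.065 s.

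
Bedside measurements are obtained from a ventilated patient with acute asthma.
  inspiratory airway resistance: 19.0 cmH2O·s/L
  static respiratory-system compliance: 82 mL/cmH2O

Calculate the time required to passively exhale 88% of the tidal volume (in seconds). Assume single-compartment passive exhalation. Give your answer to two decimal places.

τ = R × C = 19.0 × 82 mL/cmH2O = 19.0 × 0.082 L/cmH2O = 1.558 s.
Exhaled fraction f = 1 − e^(−t/τ) → t = −τ·ln(1 − f) = −1.558·ln(0.12) = 3.303 s.

3.30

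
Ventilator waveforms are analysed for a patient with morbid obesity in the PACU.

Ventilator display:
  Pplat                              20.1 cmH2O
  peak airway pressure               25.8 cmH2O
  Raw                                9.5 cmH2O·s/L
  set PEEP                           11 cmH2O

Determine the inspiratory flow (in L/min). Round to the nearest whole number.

36

flow = (PIP − Pplat) / Raw = (25.8 − 20.1) / 9.5 = 0.6 L/s × 60 = 36.0 L/min.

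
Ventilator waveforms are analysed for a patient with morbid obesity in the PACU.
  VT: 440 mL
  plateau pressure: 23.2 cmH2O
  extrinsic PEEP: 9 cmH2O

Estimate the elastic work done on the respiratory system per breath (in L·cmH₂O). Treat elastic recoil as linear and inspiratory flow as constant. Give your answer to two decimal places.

3.12

Elastic work ≈ ½ × (Pplat − PEEP) × Vt = 0.5 × (23.2 − 9) × 0.440 L = 0.5 × 14.2 × 0.440 = 3.124 L·cmH2O.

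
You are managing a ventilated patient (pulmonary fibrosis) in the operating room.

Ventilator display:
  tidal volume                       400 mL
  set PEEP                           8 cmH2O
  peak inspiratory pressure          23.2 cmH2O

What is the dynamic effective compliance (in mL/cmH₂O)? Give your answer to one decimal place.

26.3

Dynamic compliance = Vt / (PIP − PEEP) = 400 / (23.2 − 8) = 400 / 15.2 = 26.316 mL/cmH2O.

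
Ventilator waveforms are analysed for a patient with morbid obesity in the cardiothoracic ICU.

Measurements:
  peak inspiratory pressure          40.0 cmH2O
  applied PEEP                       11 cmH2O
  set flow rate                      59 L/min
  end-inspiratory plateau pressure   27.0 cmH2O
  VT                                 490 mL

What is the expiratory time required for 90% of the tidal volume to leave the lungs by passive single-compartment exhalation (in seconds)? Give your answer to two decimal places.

Flow: 59 L/min ÷ 60 = 0.9833 L/s.
R = (PIP − Pplat)/V̇ = (40.0 − 27.0) / 0.9833 = 13.0/0.9833 = 13.221 cmH2O·s/L.
C = Vt/(Pplat − PEEP) = 490.0 / (27.0 − 11) = 490.0/16.0 = 30.625 mL/cmH2O.
τ = R × C = 13.221 × 0.03063 L/cmH2O = 0.405 s.
t = −τ·ln(1 − 0.90) = −0.405·ln(0.1) = 0.9325 s.

0.93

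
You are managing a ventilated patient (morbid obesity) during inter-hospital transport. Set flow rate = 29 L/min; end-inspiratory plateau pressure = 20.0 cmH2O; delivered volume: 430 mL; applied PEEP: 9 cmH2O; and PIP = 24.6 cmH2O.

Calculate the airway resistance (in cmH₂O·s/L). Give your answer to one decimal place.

Flow: 29 L/min ÷ 60 = 0.4833 L/s.
Raw = (PIP − Pplat) / flow = (24.6 − 20.0) / 0.4833 = 4.6 / 0.4833 = 9.518 cmH2O·s/L.

9.5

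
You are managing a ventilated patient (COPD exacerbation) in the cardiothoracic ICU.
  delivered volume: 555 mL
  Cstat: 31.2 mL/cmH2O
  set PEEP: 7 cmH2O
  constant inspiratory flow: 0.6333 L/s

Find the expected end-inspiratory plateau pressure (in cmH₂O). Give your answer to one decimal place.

Pplat = PEEP + Vt / Cstat = 7 + 555 / 31.2 = 7 + 17.788 = 24.788 cmH2O.

24.8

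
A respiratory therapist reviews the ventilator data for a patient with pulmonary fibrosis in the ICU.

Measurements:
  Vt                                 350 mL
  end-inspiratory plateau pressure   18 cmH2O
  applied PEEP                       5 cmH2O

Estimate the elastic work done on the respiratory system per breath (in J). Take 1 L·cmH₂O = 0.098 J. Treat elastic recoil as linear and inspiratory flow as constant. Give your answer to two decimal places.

0.22

Elastic work ≈ ½ × (Pplat − PEEP) × Vt = 0.5 × (18 − 5) × 0.350 L = 0.5 × 13.0 × 0.350 = 2.275 L·cmH2O.
× 0.098 J/(L·cmH2O) → 0.223 J.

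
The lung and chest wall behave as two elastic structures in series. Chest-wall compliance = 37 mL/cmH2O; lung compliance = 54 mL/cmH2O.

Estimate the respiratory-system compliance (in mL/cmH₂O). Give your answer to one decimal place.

22.0

Lung and chest wall are elastances in series: 1/Crs = 1/CL + 1/Ccw.
1/Crs = 1/54 + 1/37 = 0.04555.
Crs = 21.954 mL/cmH2O.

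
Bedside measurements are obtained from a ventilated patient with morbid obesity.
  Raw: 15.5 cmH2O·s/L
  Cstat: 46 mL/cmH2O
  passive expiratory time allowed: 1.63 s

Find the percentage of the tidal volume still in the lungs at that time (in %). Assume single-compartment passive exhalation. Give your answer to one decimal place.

τ = R × C = 15.5 × 46 mL/cmH2O = 15.5 × 0.046 L/cmH2O = 0.713 s.
Passive exhalation: V(t)/V₀ = e^(−t/τ) = e^(−1.63/0.713) = 0.1017.
Fraction remaining = 0.1017 → 10.17%.

10.2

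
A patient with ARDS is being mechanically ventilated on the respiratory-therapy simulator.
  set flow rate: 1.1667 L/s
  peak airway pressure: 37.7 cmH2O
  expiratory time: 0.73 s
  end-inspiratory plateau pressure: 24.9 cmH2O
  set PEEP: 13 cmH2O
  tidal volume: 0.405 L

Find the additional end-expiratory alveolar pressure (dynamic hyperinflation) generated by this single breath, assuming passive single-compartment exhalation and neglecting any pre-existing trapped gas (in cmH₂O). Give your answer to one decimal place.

1.7

R = (PIP − Pplat)/V̇ = (37.7 − 24.9) / 1.1667 = 12.8/1.1667 = 10.971 cmH2O·s/L.
C = Vt/(Pplat − PEEP) = 405.0 / (24.9 − 13) = 405.0/11.9 = 34.034 mL/cmH2O.
τ = R × C = 10.971 × 0.03403 L/cmH2O = 0.3733 s.
Fraction remaining = e^(−Te/τ) = e^(−0.73/0.3733) = 0.1415; trapped volume = 405.0 × 0.1415 = 57.308 mL.
Additional alveolar pressure from trapping ≈ V_trapped / C = 57.308 / 34.034 = 1.684 cmH2O.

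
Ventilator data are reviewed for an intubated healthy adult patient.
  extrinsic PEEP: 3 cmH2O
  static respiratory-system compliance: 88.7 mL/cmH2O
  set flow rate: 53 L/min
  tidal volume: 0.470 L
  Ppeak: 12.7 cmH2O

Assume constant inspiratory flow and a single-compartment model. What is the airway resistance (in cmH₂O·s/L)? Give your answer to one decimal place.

5.0

Flow: 53 L/min ÷ 60 = 0.8833 L/s.
Equation of motion (constant flow): PIP = Vt/C + R·V̇ + PEEP.
R·V̇ = PIP − Vt/C − PEEP = 12.7 − 470/88.7 − 3 = 12.7 − 5.299 − 3 = 4.401 cmH2O.
R = 4.401 / 0.8833 = 4.982 cmH2O·s/L.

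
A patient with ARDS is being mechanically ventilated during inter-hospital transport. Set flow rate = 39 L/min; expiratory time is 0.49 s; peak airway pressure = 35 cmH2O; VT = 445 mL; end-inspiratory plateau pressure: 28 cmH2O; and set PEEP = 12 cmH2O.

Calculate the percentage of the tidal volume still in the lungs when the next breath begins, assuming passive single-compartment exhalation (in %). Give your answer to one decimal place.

19.5

Flow: 39 L/min ÷ 60 = 0.65 L/s.
R = (PIP − Pplat)/V̇ = (35 − 28) / 0.65 = 7.0/0.65 = 10.769 cmH2O·s/L.
C = Vt/(Pplat − PEEP) = 445.0 / (28 − 12) = 445.0/16.0 = 27.813 mL/cmH2O.
τ = R × C = 10.769 × 0.02781 L/cmH2O = 0.2995 s.
Fraction remaining at end-expiration = e^(−Te/τ) = e^(−0.49/0.2995) = 0.1947 → 19.47%.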